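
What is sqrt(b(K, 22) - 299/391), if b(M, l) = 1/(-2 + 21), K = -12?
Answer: I*sqrt(74290)/323 ≈ 0.84385*I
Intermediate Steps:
b(M, l) = 1/19
sqrt(b(K, 22) - 299/391) = sqrt(1/19 - 299/391) = sqrt(1/19 - 299*1/391) = sqrt(1/19 - 13/17) = sqrt(-230/323) = I*sqrt(74290)/323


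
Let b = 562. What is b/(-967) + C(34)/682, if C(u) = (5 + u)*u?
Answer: 449479/329747 ≈ 1.3631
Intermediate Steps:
C(u) = u*(5 + u)
b/(-967) + C(34)/682 = 562/(-967) + (34*(5 + 34))/682 = 562*(-1/967) + (34*39)*(1/682) = -562/967 + 1326*(1/682) = -562/967 + 663/341 = 449479/329747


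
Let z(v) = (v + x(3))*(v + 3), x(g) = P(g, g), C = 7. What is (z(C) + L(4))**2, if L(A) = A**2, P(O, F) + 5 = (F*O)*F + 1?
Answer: 99856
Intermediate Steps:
P(O, F) = -4 + O*F**2 (P(O, F) = -5 + ((F*O)*F + 1) = -5 + (O*F**2 + 1) = -5 + (1 + O*F**2) = -4 + O*F**2)
x(g) = -4 + g**3 (x(g) = -4 + g*g**2 = -4 + g**3)
z(v) = (3 + v)*(23 + v) (z(v) = (v + (-4 + 3**3))*(v + 3) = (v + (-4 + 27))*(3 + v) = (v + 23)*(3 + v) = (23 + v)*(3 + v) = (3 + v)*(23 + v))
(z(C) + L(4))**2 = ((69 + 7**2 + 26*7) + 4**2)**2 = ((69 + 49 + 182) + 16)**2 = (300 + 16)**2 = 316**2 = 99856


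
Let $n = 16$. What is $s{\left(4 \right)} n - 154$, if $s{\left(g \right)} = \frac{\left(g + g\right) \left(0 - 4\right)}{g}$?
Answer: $-282$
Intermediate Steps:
$s{\left(g \right)} = -8$ ($s{\left(g \right)} = \frac{2 g \left(-4\right)}{g} = \frac{\left(-8\right) g}{g} = -8$)
$s{\left(4 \right)} n - 154 = \left(-8\right) 16 - 154 = -128 - 154 = -282$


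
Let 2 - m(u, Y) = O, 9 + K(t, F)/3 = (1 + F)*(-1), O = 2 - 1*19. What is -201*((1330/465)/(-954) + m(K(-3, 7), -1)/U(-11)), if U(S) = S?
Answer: 56569574/162657 ≈ 347.78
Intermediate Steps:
O = -17 (O = 2 - 19 = -17)
K(t, F) = -30 - 3*F (K(t, F) = -27 + 3*((1 + F)*(-1)) = -27 + 3*(-1 - F) = -27 + (-3 - 3*F) = -30 - 3*F)
m(u, Y) = 19 (m(u, Y) = 2 - 1*(-17) = 2 + 17 = 19)
-201*((1330/465)/(-954) + m(K(-3, 7), -1)/U(-11)) = -201*((1330/465)/(-954) + 19/(-11)) = -201*((1330*(1/465))*(-1/954) + 19*(-1/11)) = -201*((266/93)*(-1/954) - 19/11) = -201*(-133/44361 - 19/11) = -201*(-844322/487971) = 56569574/162657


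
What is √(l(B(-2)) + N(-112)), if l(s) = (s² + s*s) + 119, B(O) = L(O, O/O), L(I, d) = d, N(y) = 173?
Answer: 7*√6 ≈ 17.146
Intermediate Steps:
B(O) = 1 (B(O) = O/O = 1)
l(s) = 119 + 2*s² (l(s) = (s² + s²) + 119 = 2*s² + 119 = 119 + 2*s²)
√(l(B(-2)) + N(-112)) = √((119 + 2*1²) + 173) = √((119 + 2*1) + 173) = √((119 + 2) + 173) = √(121 + 173) = √294 = 7*√6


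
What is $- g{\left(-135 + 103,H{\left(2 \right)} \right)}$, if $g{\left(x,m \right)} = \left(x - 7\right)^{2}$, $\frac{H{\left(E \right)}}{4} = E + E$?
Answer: $-1521$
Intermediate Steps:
$H{\left(E \right)} = 8 E$ ($H{\left(E \right)} = 4 \left(E + E\right) = 4 \cdot 2 E = 8 E$)
$g{\left(x,m \right)} = \left(-7 + x\right)^{2}$
$- g{\left(-135 + 103,H{\left(2 \right)} \right)} = - \left(-7 + \left(-135 + 103\right)\right)^{2} = - \left(-7 - 32\right)^{2} = - \left(-39\right)^{2} = \left(-1\right) 1521 = -1521$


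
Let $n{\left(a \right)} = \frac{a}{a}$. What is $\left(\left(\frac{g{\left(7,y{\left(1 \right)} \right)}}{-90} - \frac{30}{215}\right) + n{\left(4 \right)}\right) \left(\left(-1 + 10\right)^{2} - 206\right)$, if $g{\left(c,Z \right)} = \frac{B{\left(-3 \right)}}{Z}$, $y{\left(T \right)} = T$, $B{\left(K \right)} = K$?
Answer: $- \frac{28825}{258} \approx -111.72$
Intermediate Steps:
$n{\left(a \right)} = 1$
$g{\left(c,Z \right)} = - \frac{3}{Z}$
$\left(\left(\frac{g{\left(7,y{\left(1 \right)} \right)}}{-90} - \frac{30}{215}\right) + n{\left(4 \right)}\right) \left(\left(-1 + 10\right)^{2} - 206\right) = \left(\left(\frac{\left(-3\right) 1^{-1}}{-90} - \frac{30}{215}\right) + 1\right) \left(\left(-1 + 10\right)^{2} - 206\right) = \left(\left(\left(-3\right) 1 \left(- \frac{1}{90}\right) - \frac{6}{43}\right) + 1\right) \left(9^{2} - 206\right) = \left(\left(\left(-3\right) \left(- \frac{1}{90}\right) - \frac{6}{43}\right) + 1\right) \left(81 - 206\right) = \left(\left(\frac{1}{30} - \frac{6}{43}\right) + 1\right) \left(-125\right) = \left(- \frac{137}{1290} + 1\right) \left(-125\right) = \frac{1153}{1290} \left(-125\right) = - \frac{28825}{258}$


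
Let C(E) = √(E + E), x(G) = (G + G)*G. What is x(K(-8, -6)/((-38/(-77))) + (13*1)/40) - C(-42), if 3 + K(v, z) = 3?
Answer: 169/800 - 2*I*√21 ≈ 0.21125 - 9.1651*I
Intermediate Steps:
K(v, z) = 0 (K(v, z) = -3 + 3 = 0)
x(G) = 2*G² (x(G) = (2*G)*G = 2*G²)
C(E) = √2*√E (C(E) = √(2*E) = √2*√E)
x(K(-8, -6)/((-38/(-77))) + (13*1)/40) - C(-42) = 2*(0/((-38/(-77))) + (13*1)/40)² - √2*√(-42) = 2*(0/((-38*(-1/77))) + 13*(1/40))² - √2*I*√42 = 2*(0/(38/77) + 13/40)² - 2*I*√21 = 2*(0*(77/38) + 13/40)² - 2*I*√21 = 2*(0 + 13/40)² - 2*I*√21 = 2*(13/40)² - 2*I*√21 = 2*(169/1600) - 2*I*√21 = 169/800 - 2*I*√21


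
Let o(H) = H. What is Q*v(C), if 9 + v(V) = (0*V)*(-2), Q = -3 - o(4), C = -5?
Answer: 63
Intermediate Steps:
Q = -7 (Q = -3 - 1*4 = -3 - 4 = -7)
v(V) = -9 (v(V) = -9 + (0*V)*(-2) = -9 + 0*(-2) = -9 + 0 = -9)
Q*v(C) = -7*(-9) = 63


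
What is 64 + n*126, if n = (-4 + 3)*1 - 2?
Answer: -314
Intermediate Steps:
n = -3 (n = -1*1 - 2 = -1 - 2 = -3)
64 + n*126 = 64 - 3*126 = 64 - 378 = -314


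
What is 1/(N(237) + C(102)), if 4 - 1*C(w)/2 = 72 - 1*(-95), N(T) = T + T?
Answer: 1/148 ≈ 0.0067568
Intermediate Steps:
N(T) = 2*T
C(w) = -326 (C(w) = 8 - 2*(72 - 1*(-95)) = 8 - 2*(72 + 95) = 8 - 2*167 = 8 - 334 = -326)
1/(N(237) + C(102)) = 1/(2*237 - 326) = 1/(474 - 326) = 1/148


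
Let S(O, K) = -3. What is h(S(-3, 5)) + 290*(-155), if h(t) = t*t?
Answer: -44941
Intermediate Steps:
h(t) = t²
h(S(-3, 5)) + 290*(-155) = (-3)² + 290*(-155) = 9 - 44950 = -44941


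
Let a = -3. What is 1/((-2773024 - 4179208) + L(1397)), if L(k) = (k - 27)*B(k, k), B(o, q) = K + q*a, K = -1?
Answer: -1/12695272 ≈ -7.8770e-8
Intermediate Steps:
B(o, q) = -1 - 3*q (B(o, q) = -1 + q*(-3) = -1 - 3*q)
L(k) = (-1 - 3*k)*(-27 + k) (L(k) = (k - 27)*(-1 - 3*k) = (-27 + k)*(-1 - 3*k) = (-1 - 3*k)*(-27 + k))
1/((-2773024 - 4179208) + L(1397)) = 1/((-2773024 - 4179208) - (1 + 3*1397)*(-27 + 1397)) = 1/(-6952232 - 1*(1 + 4191)*1370) = 1/(-6952232 - 1*4192*1370) = 1/(-6952232 - 5743040) = 1/(-12695272) = -1/12695272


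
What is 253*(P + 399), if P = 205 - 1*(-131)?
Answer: 185955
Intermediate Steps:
P = 336 (P = 205 + 131 = 336)
253*(P + 399) = 253*(336 + 399) = 253*735 = 185955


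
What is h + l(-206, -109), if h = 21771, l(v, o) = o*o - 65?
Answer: 33587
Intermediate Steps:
l(v, o) = -65 + o**2 (l(v, o) = o**2 - 65 = -65 + o**2)
h + l(-206, -109) = 21771 + (-65 + (-109)**2) = 21771 + (-65 + 11881) = 21771 + 11816 = 33587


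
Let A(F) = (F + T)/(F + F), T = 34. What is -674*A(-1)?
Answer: 11121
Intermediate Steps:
A(F) = (34 + F)/(2*F) (A(F) = (F + 34)/(F + F) = (34 + F)/((2*F)) = (34 + F)*(1/(2*F)) = (34 + F)/(2*F))
-674*A(-1) = -337*(34 - 1)/(-1) = -337*(-1)*33 = -674*(-33/2) = 11121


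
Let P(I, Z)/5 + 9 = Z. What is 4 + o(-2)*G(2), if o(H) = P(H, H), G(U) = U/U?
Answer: -51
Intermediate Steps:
P(I, Z) = -45 + 5*Z
G(U) = 1
o(H) = -45 + 5*H
4 + o(-2)*G(2) = 4 + (-45 + 5*(-2))*1 = 4 + (-45 - 10)*1 = 4 - 55*1 = 4 - 55 = -51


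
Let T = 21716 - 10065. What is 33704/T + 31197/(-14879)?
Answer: 138005569/173355229 ≈ 0.79609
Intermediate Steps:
T = 11651
33704/T + 31197/(-14879) = 33704/11651 + 31197/(-14879) = 33704*(1/11651) + 31197*(-1/14879) = 33704/11651 - 31197/14879 = 138005569/173355229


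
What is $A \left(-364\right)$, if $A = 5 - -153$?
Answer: $-57512$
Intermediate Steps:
$A = 158$ ($A = 5 + 153 = 158$)
$A \left(-364\right) = 158 \left(-364\right) = -57512$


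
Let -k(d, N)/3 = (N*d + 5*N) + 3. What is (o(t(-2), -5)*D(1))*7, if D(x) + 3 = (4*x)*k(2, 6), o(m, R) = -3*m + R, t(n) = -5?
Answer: -38010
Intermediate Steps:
k(d, N) = -9 - 15*N - 3*N*d (k(d, N) = -3*((N*d + 5*N) + 3) = -3*((5*N + N*d) + 3) = -3*(3 + 5*N + N*d) = -9 - 15*N - 3*N*d)
o(m, R) = R - 3*m
D(x) = -3 - 540*x (D(x) = -3 + (4*x)*(-9 - 15*6 - 3*6*2) = -3 + (4*x)*(-9 - 90 - 36) = -3 + (4*x)*(-135) = -3 - 540*x)
(o(t(-2), -5)*D(1))*7 = ((-5 - 3*(-5))*(-3 - 540*1))*7 = ((-5 + 15)*(-3 - 540))*7 = (10*(-543))*7 = -5430*7 = -38010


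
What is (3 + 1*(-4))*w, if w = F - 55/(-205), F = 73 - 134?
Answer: 2490/41 ≈ 60.732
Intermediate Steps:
F = -61
w = -2490/41 (w = -61 - 55/(-205) = -61 - 55*(-1/205) = -61 + 11/41 = -2490/41 ≈ -60.732)
(3 + 1*(-4))*w = (3 + 1*(-4))*(-2490/41) = (3 - 4)*(-2490/41) = -1*(-2490/41) = 2490/41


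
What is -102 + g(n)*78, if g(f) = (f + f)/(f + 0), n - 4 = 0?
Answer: 54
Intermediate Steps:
n = 4 (n = 4 + 0 = 4)
g(f) = 2 (g(f) = (2*f)/f = 2)
-102 + g(n)*78 = -102 + 2*78 = -102 + 156 = 54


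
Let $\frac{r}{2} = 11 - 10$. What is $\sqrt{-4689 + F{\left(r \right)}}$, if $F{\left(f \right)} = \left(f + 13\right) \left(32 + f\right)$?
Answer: $i \sqrt{4179} \approx 64.645 i$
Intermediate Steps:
$r = 2$ ($r = 2 \left(11 - 10\right) = 2 \cdot 1 = 2$)
$F{\left(f \right)} = \left(13 + f\right) \left(32 + f\right)$
$\sqrt{-4689 + F{\left(r \right)}} = \sqrt{-4689 + \left(416 + 2^{2} + 45 \cdot 2\right)} = \sqrt{-4689 + \left(416 + 4 + 90\right)} = \sqrt{-4689 + 510} = \sqrt{-4179} = i \sqrt{4179}$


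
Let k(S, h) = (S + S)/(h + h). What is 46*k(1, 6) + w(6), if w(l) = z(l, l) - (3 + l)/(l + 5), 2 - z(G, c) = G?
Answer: 94/33 ≈ 2.8485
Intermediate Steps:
k(S, h) = S/h (k(S, h) = (2*S)/((2*h)) = (2*S)*(1/(2*h)) = S/h)
z(G, c) = 2 - G
w(l) = 2 - l - (3 + l)/(5 + l) (w(l) = (2 - l) - (3 + l)/(l + 5) = (2 - l) - (3 + l)/(5 + l) = 2 - l - (3 + l)/(5 + l))
46*k(1, 6) + w(6) = 46*(1/6) + (7 - 1*6² - 4*6)/(5 + 6) = 46*(1*(⅙)) + (7 - 1*36 - 24)/11 = 46*(⅙) + (7 - 36 - 24)/11 = 23/3 + (1/11)*(-53) = 23/3 - 53/11 = 94/33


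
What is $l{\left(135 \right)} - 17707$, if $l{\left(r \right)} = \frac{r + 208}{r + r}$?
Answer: $- \frac{4780547}{270} \approx -17706.0$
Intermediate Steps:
$l{\left(r \right)} = \frac{208 + r}{2 r}$
$l{\left(135 \right)} - 17707 = \frac{208 + 135}{2 \cdot 135} - 17707 = \frac{1}{2} \cdot \frac{1}{135} \cdot 343 - 17707 = \frac{343}{270} - 17707 = - \frac{4780547}{270}$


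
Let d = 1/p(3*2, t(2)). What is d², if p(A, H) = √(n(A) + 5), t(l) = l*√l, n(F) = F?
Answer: 1/11 ≈ 0.090909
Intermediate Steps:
t(l) = l^(3/2)
p(A, H) = √(5 + A) (p(A, H) = √(A + 5) = √(5 + A))
d = √11/11 (d = 1/(√(5 + 3*2)) = 1/(√(5 + 6)) = 1/(√11) = √11/11 ≈ 0.30151)
d² = (√11/11)² = 1/11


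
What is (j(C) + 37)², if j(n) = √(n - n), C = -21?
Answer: 1369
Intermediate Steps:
j(n) = 0 (j(n) = √0 = 0)
(j(C) + 37)² = (0 + 37)² = 37² = 1369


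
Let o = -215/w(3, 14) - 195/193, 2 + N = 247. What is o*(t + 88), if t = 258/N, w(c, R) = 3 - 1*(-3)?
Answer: -13298071/4053 ≈ -3281.0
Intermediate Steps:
N = 245 (N = -2 + 247 = 245)
w(c, R) = 6 (w(c, R) = 3 + 3 = 6)
t = 258/245 ≈ 1.0531
o = -42665/1158 (o = -215/6 - 195/193 = -42665/1158 ≈ -36.844)
o*(t + 88) = -42665*(258/245 + 88)/1158 = -42665/1158*21818/245 = -13298071/4053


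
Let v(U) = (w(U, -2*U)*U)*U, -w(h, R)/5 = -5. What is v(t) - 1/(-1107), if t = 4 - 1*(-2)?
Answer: 996301/1107 ≈ 900.00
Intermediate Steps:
w(h, R) = 25 (w(h, R) = -5*(-5) = 25)
t = 6 (t = 4 + 2 = 6)
v(U) = 25*U**2 (v(U) = (25*U)*U = 25*U**2)
v(t) - 1/(-1107) = 25*6**2 - 1/(-1107) = 25*36 - 1*(-1/1107) = 900 + 1/1107 = 996301/1107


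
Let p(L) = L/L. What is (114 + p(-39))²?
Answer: 13225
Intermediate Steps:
p(L) = 1
(114 + p(-39))² = (114 + 1)² = 115² = 13225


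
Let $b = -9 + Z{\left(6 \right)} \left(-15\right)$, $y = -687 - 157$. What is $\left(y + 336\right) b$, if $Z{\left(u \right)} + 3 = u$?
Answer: $27432$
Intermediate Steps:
$Z{\left(u \right)} = -3 + u$
$y = -844$ ($y = -687 - 157 = -844$)
$b = -54$ ($b = -9 + \left(-3 + 6\right) \left(-15\right) = -9 + 3 \left(-15\right) = -9 - 45 = -54$)
$\left(y + 336\right) b = \left(-844 + 336\right) \left(-54\right) = \left(-508\right) \left(-54\right) = 27432$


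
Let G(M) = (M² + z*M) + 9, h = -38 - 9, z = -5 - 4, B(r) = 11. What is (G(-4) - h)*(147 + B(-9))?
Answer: 17064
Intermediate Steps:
z = -9
h = -47
G(M) = 9 + M² - 9*M (G(M) = (M² - 9*M) + 9 = 9 + M² - 9*M)
(G(-4) - h)*(147 + B(-9)) = ((9 + (-4)² - 9*(-4)) - 1*(-47))*(147 + 11) = ((9 + 16 + 36) + 47)*158 = (61 + 47)*158 = 108*158 = 17064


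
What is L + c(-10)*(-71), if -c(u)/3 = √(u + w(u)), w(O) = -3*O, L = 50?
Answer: 50 + 426*√5 ≈ 1002.6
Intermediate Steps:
c(u) = -3*√2*√(-u) (c(u) = -3*√(u - 3*u) = -3*√2*√(-u))
L + c(-10)*(-71) = 50 - 3*√2*√(-1*(-10))*(-71) = 50 - 3*√2*√10*(-71) = 50 - 6*√5*(-71) = 50 + 426*√5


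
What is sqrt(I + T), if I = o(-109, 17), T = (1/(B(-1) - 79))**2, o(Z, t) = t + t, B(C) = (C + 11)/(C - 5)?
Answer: sqrt(1991185)/242 ≈ 5.8310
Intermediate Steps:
B(C) = (11 + C)/(-5 + C)
o(Z, t) = 2*t
T = 9/58564 (T = (1/((11 - 1)/(-5 - 1) - 79))**2 = (1/(10/(-6) - 79))**2 = (1/(-1/6*10 - 79))**2 = (1/(-5/3 - 79))**2 = (1/(-242/3))**2 = (-3/242)**2 = 9/58564 ≈ 0.00015368)
I = 34 (I = 2*17 = 34)
sqrt(I + T) = sqrt(34 + 9/58564) = sqrt(1991185/58564) = sqrt(1991185)/242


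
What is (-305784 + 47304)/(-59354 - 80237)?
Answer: 258480/139591 ≈ 1.8517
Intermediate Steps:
(-305784 + 47304)/(-59354 - 80237) = -258480/(-139591) = -258480*(-1/139591) = 258480/139591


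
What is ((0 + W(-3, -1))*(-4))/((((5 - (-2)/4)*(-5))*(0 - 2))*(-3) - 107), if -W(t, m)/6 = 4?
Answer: -6/17 ≈ -0.35294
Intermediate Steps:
W(t, m) = -24 (W(t, m) = -6*4 = -24)
((0 + W(-3, -1))*(-4))/((((5 - (-2)/4)*(-5))*(0 - 2))*(-3) - 107) = ((0 - 24)*(-4))/((((5 - (-2)/4)*(-5))*(0 - 2))*(-3) - 107) = (-24*(-4))/((((5 - (-2)/4)*(-5))*(-2))*(-3) - 107) = 96/((((5 - 1*(-1/2))*(-5))*(-2))*(-3) - 107) = 96/((((5 + 1/2)*(-5))*(-2))*(-3) - 107) = 96/((((11/2)*(-5))*(-2))*(-3) - 107) = 96/(-55/2*(-2)*(-3) - 107) = 96/(55*(-3) - 107) = 96/(-165 - 107) = 96/(-272) = -1/272*96 = -6/17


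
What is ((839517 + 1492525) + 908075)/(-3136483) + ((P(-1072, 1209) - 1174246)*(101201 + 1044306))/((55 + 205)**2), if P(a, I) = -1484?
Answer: -422423730665135733/21202625080 ≈ -1.9923e+7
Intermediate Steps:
((839517 + 1492525) + 908075)/(-3136483) + ((P(-1072, 1209) - 1174246)*(101201 + 1044306))/((55 + 205)**2) = ((839517 + 1492525) + 908075)/(-3136483) + ((-1484 - 1174246)*(101201 + 1044306))/((55 + 205)**2) = (2332042 + 908075)*(-1/3136483) + (-1175730*1145507)/(260**2) = 3240117*(-1/3136483) - 1346806945110/67600 = -3240117/3136483 - 1346806945110*1/67600 = -3240117/3136483 - 134680694511/6760 = -422423730665135733/21202625080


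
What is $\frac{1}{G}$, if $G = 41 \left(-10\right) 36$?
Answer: $- \frac{1}{14760} \approx -6.7751 \cdot 10^{-5}$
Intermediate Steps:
$G = -14760$ ($G = \left(-410\right) 36 = -14760$)
$\frac{1}{G} = \frac{1}{-14760} = - \frac{1}{14760}$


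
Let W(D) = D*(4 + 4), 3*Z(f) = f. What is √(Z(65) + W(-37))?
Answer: I*√2469/3 ≈ 16.563*I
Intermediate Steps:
Z(f) = f/3
W(D) = 8*D (W(D) = D*8 = 8*D)
√(Z(65) + W(-37)) = √((⅓)*65 + 8*(-37)) = √(65/3 - 296) = √(-823/3) = I*√2469/3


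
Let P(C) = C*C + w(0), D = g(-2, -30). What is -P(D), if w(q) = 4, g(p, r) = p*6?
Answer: -148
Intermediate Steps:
g(p, r) = 6*p
D = -12 (D = 6*(-2) = -12)
P(C) = 4 + C**2 (P(C) = C*C + 4 = C**2 + 4 = 4 + C**2)
-P(D) = -(4 + (-12)**2) = -(4 + 144) = -1*148 = -148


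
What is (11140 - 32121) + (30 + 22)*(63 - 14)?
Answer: -18433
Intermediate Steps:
(11140 - 32121) + (30 + 22)*(63 - 14) = -20981 + 52*49 = -20981 + 2548 = -18433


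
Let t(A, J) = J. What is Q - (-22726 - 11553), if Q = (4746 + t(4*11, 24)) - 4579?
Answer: 34470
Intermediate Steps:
Q = 191 (Q = (4746 + 24) - 4579 = 4770 - 4579 = 191)
Q - (-22726 - 11553) = 191 - (-22726 - 11553) = 191 - 1*(-34279) = 191 + 34279 = 34470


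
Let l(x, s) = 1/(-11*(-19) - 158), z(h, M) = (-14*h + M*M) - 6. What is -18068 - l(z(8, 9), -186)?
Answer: -921469/51 ≈ -18068.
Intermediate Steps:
z(h, M) = -6 + M² - 14*h (z(h, M) = (-14*h + M²) - 6 = (M² - 14*h) - 6 = -6 + M² - 14*h)
l(x, s) = 1/51 (l(x, s) = 1/(209 - 158) = 1/51)
-18068 - l(z(8, 9), -186) = -18068 - 1*1/51 = -18068 - 1/51 = -921469/51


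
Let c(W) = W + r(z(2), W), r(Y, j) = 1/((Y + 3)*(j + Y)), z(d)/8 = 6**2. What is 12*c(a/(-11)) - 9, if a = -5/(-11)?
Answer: -3883298315/408952291 ≈ -9.4957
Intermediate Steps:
z(d) = 288 (z(d) = 8*6**2 = 8*36 = 288)
a = 5/11 (a = -5*(-1/11) = 5/11 ≈ 0.45455)
r(Y, j) = 1/((3 + Y)*(Y + j))
c(W) = W + 1/(83808 + 291*W) (c(W) = W + 1/(288**2 + 3*288 + 3*W + 288*W) = W + 1/(82944 + 864 + 3*W + 288*W) = W + 1/(83808 + 291*W))
12*c(a/(-11)) - 9 = 12*((1/291 + ((5/11)/(-11))*(288 + (5/11)/(-11)))/(288 + (5/11)/(-11))) - 9 = 12*((1/291 + ((5/11)*(-1/11))*(288 + (5/11)*(-1/11)))/(288 + (5/11)*(-1/11))) - 9 = 12*((1/291 - 5*(288 - 5/121)/121)/(288 - 5/121)) - 9 = 12*((1/291 - 5/121*34843/121)/(34843/121)) - 9 = 12*(121*(1/291 - 174215/14641)/34843) - 9 = 12*((121/34843)*(-50681924/4260531)) - 9 = 12*(-50681924/1226856873) - 9 = -202727696/408952291 - 9 = -3883298315/408952291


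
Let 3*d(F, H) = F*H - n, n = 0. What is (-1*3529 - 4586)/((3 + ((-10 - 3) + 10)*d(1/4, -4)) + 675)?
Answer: -8115/679 ≈ -11.951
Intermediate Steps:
d(F, H) = F*H/3 (d(F, H) = (F*H - 1*0)/3 = (F*H + 0)/3 = (F*H)/3 = F*H/3)
(-1*3529 - 4586)/((3 + ((-10 - 3) + 10)*d(1/4, -4)) + 675) = (-1*3529 - 4586)/((3 + ((-10 - 3) + 10)*((1/3)*(-4)/4)) + 675) = (-3529 - 4586)/((3 + (-13 + 10)*((1/3)*(1/4)*(-4))) + 675) = -8115/((3 - 3*(-1/3)) + 675) = -8115/((3 + 1) + 675) = -8115/(4 + 675) = -8115/679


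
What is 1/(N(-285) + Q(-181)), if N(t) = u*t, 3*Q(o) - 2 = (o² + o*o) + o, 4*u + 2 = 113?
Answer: 4/55489 ≈ 7.2086e-5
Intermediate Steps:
u = 111/4 (u = -½ + (¼)*113 = -½ + 113/4 = 111/4 ≈ 27.750)
Q(o) = ⅔ + o/3 + 2*o²/3 (Q(o) = ⅔ + ((o² + o*o) + o)/3 = ⅔ + ((o² + o²) + o)/3 = ⅔ + (2*o² + o)/3 = ⅔ + (o + 2*o²)/3 = ⅔ + (o/3 + 2*o²/3) = ⅔ + o/3 + 2*o²/3)
N(t) = 111*t/4
1/(N(-285) + Q(-181)) = 1/((111/4)*(-285) + (⅔ + (⅓)*(-181) + (⅔)*(-181)²)) = 1/(-31635/4 + (⅔ - 181/3 + (⅔)*32761)) = 1/(-31635/4 + (⅔ - 181/3 + 65522/3)) = 1/(-31635/4 + 21781) = 1/(55489/4) = 4/55489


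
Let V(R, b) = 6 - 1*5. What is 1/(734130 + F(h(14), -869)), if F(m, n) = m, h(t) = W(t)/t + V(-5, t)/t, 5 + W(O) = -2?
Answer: 7/5138907 ≈ 1.3622e-6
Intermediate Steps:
V(R, b) = 1 (V(R, b) = 6 - 5 = 1)
W(O) = -7 (W(O) = -5 - 2 = -7)
h(t) = -6/t (h(t) = -7/t + 1/t = -6/t)
1/(734130 + F(h(14), -869)) = 1/(734130 - 6/14) = 1/(734130 - 6*1/14) = 1/(734130 - 3/7) = 1/(5138907/7) = 7/5138907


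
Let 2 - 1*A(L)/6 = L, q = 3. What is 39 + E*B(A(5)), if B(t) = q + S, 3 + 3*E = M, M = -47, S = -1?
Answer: 17/3 ≈ 5.6667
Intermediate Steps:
A(L) = 12 - 6*L
E = -50/3 (E = -1 + (⅓)*(-47) = -1 - 47/3 = -50/3 ≈ -16.667)
B(t) = 2 (B(t) = 3 - 1 = 2)
39 + E*B(A(5)) = 39 - 50/3*2 = 39 - 100/3 = 17/3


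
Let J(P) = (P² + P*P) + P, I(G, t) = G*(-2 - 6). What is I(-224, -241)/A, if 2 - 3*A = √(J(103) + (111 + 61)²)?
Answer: -3584/16967 - 1792*√50905/16967 ≈ -24.041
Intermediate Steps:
I(G, t) = -8*G (I(G, t) = G*(-8) = -8*G)
J(P) = P + 2*P² (J(P) = (P² + P²) + P = 2*P² + P = P + 2*P²)
A = ⅔ - √50905/3 (A = ⅔ - √(103*(1 + 2*103) + (111 + 61)²)/3 = ⅔ - √(103*(1 + 206) + 172²)/3 = ⅔ - √(103*207 + 29584)/3 = ⅔ - √(21321 + 29584)/3 = ⅔ - √50905/3 ≈ -74.540)
I(-224, -241)/A = (-8*(-224))/(⅔ - √50905/3) = 1792/(⅔ - √50905/3)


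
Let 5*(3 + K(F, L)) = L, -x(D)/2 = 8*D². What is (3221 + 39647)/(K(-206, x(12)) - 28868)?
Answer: -214340/146659 ≈ -1.4615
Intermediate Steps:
x(D) = -16*D²
K(F, L) = -3 + L/5
(3221 + 39647)/(K(-206, x(12)) - 28868) = (3221 + 39647)/((-3 + (-16*12²)/5) - 28868) = 42868/((-3 + (-16*144)/5) - 28868) = 42868/((-3 + (⅕)*(-2304)) - 28868) = 42868/((-3 - 2304/5) - 28868) = 42868/(-2319/5 - 28868) = 42868/(-146659/5) = 42868*(-5/146659) = -214340/146659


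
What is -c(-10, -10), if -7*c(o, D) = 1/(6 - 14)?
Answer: -1/56 ≈ -0.017857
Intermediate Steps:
c(o, D) = 1/56 (c(o, D) = -1/(7*(6 - 14)) = -⅐/(-8) = -⅐*(-⅛) = 1/56)
-c(-10, -10) = -1*1/56 = -1/56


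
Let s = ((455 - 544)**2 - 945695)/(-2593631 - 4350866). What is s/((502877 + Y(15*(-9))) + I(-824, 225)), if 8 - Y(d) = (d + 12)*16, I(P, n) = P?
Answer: 937774/3500227878413 ≈ 2.6792e-7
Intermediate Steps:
Y(d) = -184 - 16*d (Y(d) = 8 - (d + 12)*16 = 8 - (12 + d)*16 = 8 - (192 + 16*d) = 8 + (-192 - 16*d) = -184 - 16*d)
s = 937774/6944497 (s = ((-89)**2 - 945695)/(-6944497) = (7921 - 945695)*(-1/6944497) = -937774*(-1/6944497) = 937774/6944497 ≈ 0.13504)
s/((502877 + Y(15*(-9))) + I(-824, 225)) = 937774/(6944497*((502877 + (-184 - 240*(-9))) - 824)) = 937774/(6944497*((502877 + (-184 - 16*(-135))) - 824)) = 937774/(6944497*((502877 + (-184 + 2160)) - 824)) = 937774/(6944497*((502877 + 1976) - 824)) = 937774/(6944497*(504853 - 824)) = (937774/6944497)/504029 = (937774/6944497)*(1/504029) = 937774/3500227878413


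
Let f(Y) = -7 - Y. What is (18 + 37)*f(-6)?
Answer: -55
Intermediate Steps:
(18 + 37)*f(-6) = (18 + 37)*(-7 - 1*(-6)) = 55*(-7 + 6) = 55*(-1) = -55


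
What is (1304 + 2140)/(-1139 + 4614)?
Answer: 3444/3475 ≈ 0.99108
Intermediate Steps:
(1304 + 2140)/(-1139 + 4614) = 3444/3475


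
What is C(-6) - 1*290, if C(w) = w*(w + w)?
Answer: -218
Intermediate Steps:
C(w) = 2*w² (C(w) = w*(2*w) = 2*w²)
C(-6) - 1*290 = 2*(-6)² - 1*290 = 2*36 - 290 = 72 - 290 = -218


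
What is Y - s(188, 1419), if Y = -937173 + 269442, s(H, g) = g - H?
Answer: -668962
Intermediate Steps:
Y = -667731
Y - s(188, 1419) = -667731 - (1419 - 1*188) = -667731 - (1419 - 188) = -667731 - 1*1231 = -667731 - 1231 = -668962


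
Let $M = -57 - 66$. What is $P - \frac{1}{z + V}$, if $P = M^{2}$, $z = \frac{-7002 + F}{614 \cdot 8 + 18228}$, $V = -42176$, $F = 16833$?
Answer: $\frac{14765038780501}{975942809} \approx 15129.0$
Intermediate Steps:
$z = \frac{9831}{23140}$ ($z = \frac{-7002 + 16833}{614 \cdot 8 + 18228} = \frac{9831}{4912 + 18228} = \frac{9831}{23140} \approx 0.42485$)
$M = -123$ ($M = -57 - 66 = -123$)
$P = 15129$ ($P = \left(-123\right)^{2} = 15129$)
$P - \frac{1}{z + V} = 15129 - \frac{1}{\frac{9831}{23140} - 42176} = 15129 - \frac{1}{- \frac{975942809}{23140}} = 15129 - - \frac{23140}{975942809} = 15129 + \frac{23140}{975942809} = \frac{14765038780501}{975942809}$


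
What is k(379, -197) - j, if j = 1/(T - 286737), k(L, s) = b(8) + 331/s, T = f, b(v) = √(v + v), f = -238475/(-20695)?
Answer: 542348649219/233791079356 ≈ 2.3198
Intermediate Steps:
f = 47695/4139 (f = -238475*(-1/20695) = 47695/4139 ≈ 11.523)
b(v) = √2*√v (b(v) = √(2*v) = √2*√v)
T = 47695/4139 ≈ 11.523
k(L, s) = 4 + 331/s (k(L, s) = √2*√8 + 331/s = √2*(2*√2) + 331/s = 4 + 331/s)
j = -4139/1186756748 (j = 1/(47695/4139 - 286737) = 1/(-1186756748/4139) = -4139/1186756748 ≈ -3.4877e-6)
k(379, -197) - j = (4 + 331/(-197)) - 1*(-4139/1186756748) = (4 + 331*(-1/197)) + 4139/1186756748 = (4 - 331/197) + 4139/1186756748 = 457/197 + 4139/1186756748 = 542348649219/233791079356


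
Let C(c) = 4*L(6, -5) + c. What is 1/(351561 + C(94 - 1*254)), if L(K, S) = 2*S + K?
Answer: 1/351385 ≈ 2.8459e-6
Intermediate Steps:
L(K, S) = K + 2*S
C(c) = -16 + c (C(c) = 4*(6 + 2*(-5)) + c = 4*(6 - 10) + c = 4*(-4) + c = -16 + c)
1/(351561 + C(94 - 1*254)) = 1/(351561 + (-16 + (94 - 1*254))) = 1/(351561 + (-16 + (94 - 254))) = 1/(351561 + (-16 - 160)) = 1/(351561 - 176) = 1/351385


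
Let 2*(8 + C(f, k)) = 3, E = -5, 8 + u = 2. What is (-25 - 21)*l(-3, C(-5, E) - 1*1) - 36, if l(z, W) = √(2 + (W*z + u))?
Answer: -36 - 23*√74 ≈ -233.85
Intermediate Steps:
u = -6 (u = -8 + 2 = -6)
C(f, k) = -13/2 (C(f, k) = -8 + (½)*3 = -8 + 3/2 = -13/2)
l(z, W) = √(-4 + W*z) (l(z, W) = √(2 + (W*z - 6)) = √(2 + (-6 + W*z)) = √(-4 + W*z))
(-25 - 21)*l(-3, C(-5, E) - 1*1) - 36 = (-25 - 21)*√(-4 + (-13/2 - 1*1)*(-3)) - 36 = -46*√(-4 + (-13/2 - 1)*(-3)) - 36 = -46*√(-4 - 15/2*(-3)) - 36 = -46*√(-4 + 45/2) - 36 = -23*√74 - 36 = -36 - 23*√74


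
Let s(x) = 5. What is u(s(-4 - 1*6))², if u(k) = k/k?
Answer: 1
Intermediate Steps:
u(k) = 1
u(s(-4 - 1*6))² = 1² = 1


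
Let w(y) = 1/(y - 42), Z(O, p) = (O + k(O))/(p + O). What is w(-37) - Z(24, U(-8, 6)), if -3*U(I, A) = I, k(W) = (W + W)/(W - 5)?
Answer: -15121/15010 ≈ -1.0074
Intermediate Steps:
k(W) = 2*W/(-5 + W) (k(W) = (2*W)/(-5 + W) = 2*W/(-5 + W))
U(I, A) = -I/3
Z(O, p) = (O + 2*O/(-5 + O))/(O + p) (Z(O, p) = (O + 2*O/(-5 + O))/(p + O) = (O + 2*O/(-5 + O))/(O + p))
w(y) = 1/(-42 + y)
w(-37) - Z(24, U(-8, 6)) = 1/(-42 - 37) - 24*(-3 + 24)/((-5 + 24)*(24 - 1/3*(-8))) = 1/(-79) - 24*21/(19*(24 + 8/3)) = -1/79 - 24*21/(19*80/3) = -1/79 - 24*3*21/(19*80) = -1/79 - 1*189/190 = -1/79 - 189/190 = -15121/15010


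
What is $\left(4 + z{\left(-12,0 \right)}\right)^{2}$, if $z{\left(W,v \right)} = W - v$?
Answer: $64$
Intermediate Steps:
$\left(4 + z{\left(-12,0 \right)}\right)^{2} = \left(4 - 12\right)^{2} = \left(-8\right)^{2} = 64$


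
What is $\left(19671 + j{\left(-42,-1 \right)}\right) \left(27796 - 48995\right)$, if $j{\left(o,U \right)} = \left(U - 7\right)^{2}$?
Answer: $-418362265$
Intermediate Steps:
$j{\left(o,U \right)} = \left(-7 + U\right)^{2}$
$\left(19671 + j{\left(-42,-1 \right)}\right) \left(27796 - 48995\right) = \left(19671 + \left(-7 - 1\right)^{2}\right) \left(27796 - 48995\right) = \left(19671 + \left(-8\right)^{2}\right) \left(-21199\right) = \left(19671 + 64\right) \left(-21199\right) = 19735 \left(-21199\right) = -418362265$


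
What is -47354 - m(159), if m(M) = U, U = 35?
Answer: -47389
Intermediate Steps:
m(M) = 35
-47354 - m(159) = -47354 - 1*35 = -47354 - 35 = -47389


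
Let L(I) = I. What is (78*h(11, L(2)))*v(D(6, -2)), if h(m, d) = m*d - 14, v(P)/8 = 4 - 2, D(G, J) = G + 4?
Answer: 9984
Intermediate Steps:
D(G, J) = 4 + G
v(P) = 16 (v(P) = 8*(4 - 2) = 8*2 = 16)
h(m, d) = -14 + d*m (h(m, d) = d*m - 14 = -14 + d*m)
(78*h(11, L(2)))*v(D(6, -2)) = (78*(-14 + 2*11))*16 = (78*(-14 + 22))*16 = (78*8)*16 = 624*16 = 9984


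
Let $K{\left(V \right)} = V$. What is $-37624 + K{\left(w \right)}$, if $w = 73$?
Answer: $-37551$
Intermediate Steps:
$-37624 + K{\left(w \right)} = -37624 + 73 = -37551$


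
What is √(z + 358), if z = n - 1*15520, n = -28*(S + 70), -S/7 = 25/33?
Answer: I*√18484158/33 ≈ 130.28*I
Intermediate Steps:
S = -175/33 ≈ -5.3030
n = -59780/33 (n = -28*(-175/33 + 70) = -28*2135/33 = -59780/33 ≈ -1811.5)
z = -571940/33 (z = -59780/33 - 1*15520 = -59780/33 - 15520 = -571940/33 ≈ -17332.)
√(z + 358) = √(-571940/33 + 358) = √(-560126/33) = I*√18484158/33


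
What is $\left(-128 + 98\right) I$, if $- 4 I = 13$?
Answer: $\frac{195}{2} \approx 97.5$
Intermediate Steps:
$I = - \frac{13}{4}$ ($I = \left(- \frac{1}{4}\right) 13 = - \frac{13}{4} \approx -3.25$)
$\left(-128 + 98\right) I = \left(-128 + 98\right) \left(- \frac{13}{4}\right) = \left(-30\right) \left(- \frac{13}{4}\right) = \frac{195}{2}$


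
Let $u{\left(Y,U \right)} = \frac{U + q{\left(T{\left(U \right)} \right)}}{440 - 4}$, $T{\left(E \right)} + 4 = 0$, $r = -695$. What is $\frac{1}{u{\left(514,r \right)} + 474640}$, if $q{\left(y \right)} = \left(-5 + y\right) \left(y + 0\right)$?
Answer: $\frac{436}{206942381} \approx 2.1069 \cdot 10^{-6}$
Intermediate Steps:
$T{\left(E \right)} = -4$ ($T{\left(E \right)} = -4 + 0 = -4$)
$q{\left(y \right)} = y \left(-5 + y\right)$ ($q{\left(y \right)} = \left(-5 + y\right) y = y \left(-5 + y\right)$)
$u{\left(Y,U \right)} = \frac{9}{109} + \frac{U}{436}$ ($u{\left(Y,U \right)} = \frac{U - 4 \left(-5 - 4\right)}{440 - 4} = \frac{U - -36}{436} = \left(U + 36\right) \frac{1}{436} = \left(36 + U\right) \frac{1}{436} = \frac{9}{109} + \frac{U}{436}$)
$\frac{1}{u{\left(514,r \right)} + 474640} = \frac{1}{\left(\frac{9}{109} + \frac{1}{436} \left(-695\right)\right) + 474640} = \frac{1}{\left(\frac{9}{109} - \frac{695}{436}\right) + 474640} = \frac{1}{- \frac{659}{436} + 474640} = \frac{1}{\frac{206942381}{436}} = \frac{436}{206942381}$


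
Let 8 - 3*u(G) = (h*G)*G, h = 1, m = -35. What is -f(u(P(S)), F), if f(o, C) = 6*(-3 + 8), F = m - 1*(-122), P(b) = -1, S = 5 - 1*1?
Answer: -30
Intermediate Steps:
S = 4 (S = 5 - 1 = 4)
u(G) = 8/3 - G²/3 (u(G) = 8/3 - 1*G*G/3 = 8/3 - G*G/3 = 8/3 - G²/3)
F = 87 (F = -35 - 1*(-122) = -35 + 122 = 87)
f(o, C) = 30 (f(o, C) = 6*5 = 30)
-f(u(P(S)), F) = -1*30 = -30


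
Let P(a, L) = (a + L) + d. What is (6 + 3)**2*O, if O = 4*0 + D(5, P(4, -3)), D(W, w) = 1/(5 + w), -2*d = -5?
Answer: 162/17 ≈ 9.5294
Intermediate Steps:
d = 5/2 (d = -1/2*(-5) = 5/2 ≈ 2.5000)
P(a, L) = 5/2 + L + a (P(a, L) = (a + L) + 5/2 = (L + a) + 5/2 = 5/2 + L + a)
O = 2/17 (O = 4*0 + 1/(5 + (5/2 - 3 + 4)) = 0 + 1/(5 + 7/2) = 0 + 1/(17/2) = 0 + 2/17 = 2/17 ≈ 0.11765)
(6 + 3)**2*O = (6 + 3)**2*(2/17) = 9**2*(2/17) = 81*(2/17) = 162/17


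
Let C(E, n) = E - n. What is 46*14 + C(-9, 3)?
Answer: 632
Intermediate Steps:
46*14 + C(-9, 3) = 46*14 + (-9 - 1*3) = 644 + (-9 - 3) = 644 - 12 = 632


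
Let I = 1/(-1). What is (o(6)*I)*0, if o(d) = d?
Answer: 0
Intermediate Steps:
I = -1
(o(6)*I)*0 = (6*(-1))*0 = -6*0 = 0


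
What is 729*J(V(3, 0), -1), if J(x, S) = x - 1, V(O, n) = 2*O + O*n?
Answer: 3645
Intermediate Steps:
J(x, S) = -1 + x
729*J(V(3, 0), -1) = 729*(-1 + 3*(2 + 0)) = 729*(-1 + 3*2) = 729*(-1 + 6) = 729*5 = 3645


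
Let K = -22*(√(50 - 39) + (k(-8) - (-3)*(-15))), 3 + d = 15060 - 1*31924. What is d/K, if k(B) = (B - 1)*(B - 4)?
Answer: 1062621/87076 - 16867*√11/87076 ≈ 11.561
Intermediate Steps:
k(B) = (-1 + B)*(-4 + B)
d = -16867 (d = -3 + (15060 - 1*31924) = -3 + (15060 - 31924) = -3 - 16864 = -16867)
K = -1386 - 22*√11 (K = -22*(√(50 - 39) + ((4 + (-8)² - 5*(-8)) - (-3)*(-15))) = -22*(√11 + ((4 + 64 + 40) - 1*45)) = -22*(√11 + (108 - 45)) = -22*(√11 + 63) = -22*(63 + √11) = -1386 - 22*√11 ≈ -1459.0)
d/K = -16867/(-1386 - 22*√11)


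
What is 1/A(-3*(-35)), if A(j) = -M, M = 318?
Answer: -1/318 ≈ -0.0031447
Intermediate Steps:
A(j) = -318 (A(j) = -1*318 = -318)
1/A(-3*(-35)) = 1/(-318) = -1/318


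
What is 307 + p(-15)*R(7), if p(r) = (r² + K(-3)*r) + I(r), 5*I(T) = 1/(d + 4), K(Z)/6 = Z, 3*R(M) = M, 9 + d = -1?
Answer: 131573/90 ≈ 1461.9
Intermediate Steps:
d = -10 (d = -9 - 1 = -10)
R(M) = M/3
K(Z) = 6*Z
I(T) = -1/30 (I(T) = 1/(5*(-10 + 4)) = (⅕)/(-6) = (⅕)*(-⅙) = -1/30)
p(r) = -1/30 + r² - 18*r (p(r) = (r² + (6*(-3))*r) - 1/30 = (r² - 18*r) - 1/30 = -1/30 + r² - 18*r)
307 + p(-15)*R(7) = 307 + (-1/30 + (-15)² - 18*(-15))*((⅓)*7) = 307 + (-1/30 + 225 + 270)*(7/3) = 307 + (14849/30)*(7/3) = 307 + 103943/90 = 131573/90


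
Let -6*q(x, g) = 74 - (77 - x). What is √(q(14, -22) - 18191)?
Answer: I*√654942/6 ≈ 134.88*I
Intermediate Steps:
q(x, g) = ½ - x/6 (q(x, g) = -(74 - (77 - x))/6 = -(74 + (-77 + x))/6 = -(-3 + x)/6 = ½ - x/6)
√(q(14, -22) - 18191) = √((½ - ⅙*14) - 18191) = √((½ - 7/3) - 18191) = √(-11/6 - 18191) = √(-109157/6) = I*√654942/6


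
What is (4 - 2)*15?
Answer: 30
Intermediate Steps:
(4 - 2)*15 = 2*15 = 30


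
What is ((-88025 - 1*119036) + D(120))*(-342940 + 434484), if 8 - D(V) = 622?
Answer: -19011400200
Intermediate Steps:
D(V) = -614 (D(V) = 8 - 1*622 = 8 - 622 = -614)
((-88025 - 1*119036) + D(120))*(-342940 + 434484) = ((-88025 - 1*119036) - 614)*(-342940 + 434484) = ((-88025 - 119036) - 614)*91544 = (-207061 - 614)*91544 = -207675*91544 = -19011400200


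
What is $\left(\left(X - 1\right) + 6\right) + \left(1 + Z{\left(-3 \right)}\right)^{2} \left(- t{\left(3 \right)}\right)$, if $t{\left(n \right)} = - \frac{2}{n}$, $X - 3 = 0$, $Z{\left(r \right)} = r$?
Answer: $\frac{32}{3} \approx 10.667$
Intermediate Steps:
$X = 3$ ($X = 3 + 0 = 3$)
$\left(\left(X - 1\right) + 6\right) + \left(1 + Z{\left(-3 \right)}\right)^{2} \left(- t{\left(3 \right)}\right) = \left(\left(3 - 1\right) + 6\right) + \left(1 - 3\right)^{2} \left(- \frac{-2}{3}\right) = \left(2 + 6\right) + \left(-2\right)^{2} \left(- \frac{-2}{3}\right) = 8 + 4 \left(\left(-1\right) \left(- \frac{2}{3}\right)\right) = 8 + 4 \cdot \frac{2}{3} = 8 + \frac{8}{3} = \frac{32}{3}$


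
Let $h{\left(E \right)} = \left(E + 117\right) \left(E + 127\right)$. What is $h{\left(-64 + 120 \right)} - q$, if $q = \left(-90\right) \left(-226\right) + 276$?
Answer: $11043$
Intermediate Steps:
$h{\left(E \right)} = \left(117 + E\right) \left(127 + E\right)$
$q = 20616$ ($q = 20340 + 276 = 20616$)
$h{\left(-64 + 120 \right)} - q = \left(14859 + \left(-64 + 120\right)^{2} + 244 \left(-64 + 120\right)\right) - 20616 = \left(14859 + 56^{2} + 244 \cdot 56\right) - 20616 = \left(14859 + 3136 + 13664\right) - 20616 = 31659 - 20616 = 11043$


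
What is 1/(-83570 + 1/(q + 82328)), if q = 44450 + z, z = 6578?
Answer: -133356/11144560919 ≈ -1.1966e-5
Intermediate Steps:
q = 51028 (q = 44450 + 6578 = 51028)
1/(-83570 + 1/(q + 82328)) = 1/(-83570 + 1/(51028 + 82328)) = 1/(-83570 + 1/133356) = 1/(-11144560919/133356) = -133356/11144560919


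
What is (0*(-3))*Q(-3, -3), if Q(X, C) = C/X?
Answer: 0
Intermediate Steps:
(0*(-3))*Q(-3, -3) = (0*(-3))*(-3/(-3)) = 0*(-3*(-⅓)) = 0*1 = 0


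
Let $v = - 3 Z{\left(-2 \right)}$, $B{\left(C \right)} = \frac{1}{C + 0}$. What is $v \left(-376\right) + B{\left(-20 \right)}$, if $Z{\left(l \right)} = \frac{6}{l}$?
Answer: $- \frac{67681}{20} \approx -3384.1$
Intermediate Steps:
$B{\left(C \right)} = \frac{1}{C}$
$v = 9$ ($v = - 3 \frac{6}{-2} = - 3 \cdot 6 \left(- \frac{1}{2}\right) = \left(-3\right) \left(-3\right) = 9$)
$v \left(-376\right) + B{\left(-20 \right)} = 9 \left(-376\right) + \frac{1}{-20} = -3384 - \frac{1}{20} = - \frac{67681}{20}$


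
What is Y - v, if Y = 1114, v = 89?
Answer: 1025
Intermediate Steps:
Y - v = 1114 - 1*89 = 1114 - 89 = 1025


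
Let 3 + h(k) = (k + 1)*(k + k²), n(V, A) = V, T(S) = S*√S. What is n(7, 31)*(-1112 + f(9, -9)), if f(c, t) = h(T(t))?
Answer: -18011 + 137592*I ≈ -18011.0 + 1.3759e+5*I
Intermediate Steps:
T(S) = S^(3/2)
h(k) = -3 + (1 + k)*(k + k²) (h(k) = -3 + (k + 1)*(k + k²) = -3 + (1 + k)*(k + k²))
f(c, t) = -3 + t^(3/2) + t^(9/2) + 2*t³ (f(c, t) = -3 + t^(3/2) + (t^(3/2))³ + 2*(t^(3/2))² = -3 + t^(3/2) + t^(9/2) + 2*t³)
n(7, 31)*(-1112 + f(9, -9)) = 7*(-1112 + (-3 + (-9)^(3/2) + (-9)^(9/2) + 2*(-9)³)) = 7*(-1112 + (-3 - 27*I + 19683*I + 2*(-729))) = 7*(-1112 + (-3 - 27*I + 19683*I - 1458)) = 7*(-1112 + (-1461 + 19656*I)) = 7*(-2573 + 19656*I) = -18011 + 137592*I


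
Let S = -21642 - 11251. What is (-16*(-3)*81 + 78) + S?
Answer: -28927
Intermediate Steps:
S = -32893
(-16*(-3)*81 + 78) + S = (-16*(-3)*81 + 78) - 32893 = (48*81 + 78) - 32893 = (3888 + 78) - 32893 = 3966 - 32893 = -28927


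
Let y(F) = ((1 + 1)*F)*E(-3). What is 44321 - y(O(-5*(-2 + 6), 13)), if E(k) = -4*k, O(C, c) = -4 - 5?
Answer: 44537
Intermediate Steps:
O(C, c) = -9
y(F) = 24*F (y(F) = ((1 + 1)*F)*(-4*(-3)) = (2*F)*12 = 24*F)
44321 - y(O(-5*(-2 + 6), 13)) = 44321 - 24*(-9) = 44321 - 1*(-216) = 44321 + 216 = 44537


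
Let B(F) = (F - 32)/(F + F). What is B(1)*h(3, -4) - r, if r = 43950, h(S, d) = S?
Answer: -87993/2 ≈ -43997.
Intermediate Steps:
B(F) = (-32 + F)/(2*F) (B(F) = (-32 + F)/((2*F)) = (-32 + F)*(1/(2*F)) = (-32 + F)/(2*F))
B(1)*h(3, -4) - r = ((½)*(-32 + 1)/1)*3 - 1*43950 = ((½)*1*(-31))*3 - 43950 = -31/2*3 - 43950 = -93/2 - 43950 = -87993/2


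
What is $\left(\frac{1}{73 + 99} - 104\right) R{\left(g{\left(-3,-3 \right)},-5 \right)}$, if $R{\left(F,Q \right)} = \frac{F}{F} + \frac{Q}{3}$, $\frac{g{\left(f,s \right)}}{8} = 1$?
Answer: $\frac{17887}{258} \approx 69.329$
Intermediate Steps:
$g{\left(f,s \right)} = 8$ ($g{\left(f,s \right)} = 8 \cdot 1 = 8$)
$R{\left(F,Q \right)} = 1 + \frac{Q}{3}$ ($R{\left(F,Q \right)} = 1 + Q \frac{1}{3} = 1 + \frac{Q}{3}$)
$\left(\frac{1}{73 + 99} - 104\right) R{\left(g{\left(-3,-3 \right)},-5 \right)} = \left(\frac{1}{73 + 99} - 104\right) \left(1 + \frac{1}{3} \left(-5\right)\right) = \left(\frac{1}{172} - 104\right) \left(1 - \frac{5}{3}\right) = \left(\frac{1}{172} - 104\right) \left(- \frac{2}{3}\right) = \left(- \frac{17887}{172}\right) \left(- \frac{2}{3}\right) = \frac{17887}{258}$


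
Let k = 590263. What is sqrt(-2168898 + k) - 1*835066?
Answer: -835066 + I*sqrt(1578635) ≈ -8.3507e+5 + 1256.4*I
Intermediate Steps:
sqrt(-2168898 + k) - 1*835066 = sqrt(-2168898 + 590263) - 1*835066 = sqrt(-1578635) - 835066 = I*sqrt(1578635) - 835066 = -835066 + I*sqrt(1578635)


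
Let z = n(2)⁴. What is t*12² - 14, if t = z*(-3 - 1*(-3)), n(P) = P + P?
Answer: -14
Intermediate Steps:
n(P) = 2*P
z = 256 (z = (2*2)⁴ = 4⁴ = 256)
t = 0 (t = 256*(-3 - 1*(-3)) = 256*(-3 + 3) = 256*0 = 0)
t*12² - 14 = 0*12² - 14 = 0*144 - 14 = 0 - 14 = -14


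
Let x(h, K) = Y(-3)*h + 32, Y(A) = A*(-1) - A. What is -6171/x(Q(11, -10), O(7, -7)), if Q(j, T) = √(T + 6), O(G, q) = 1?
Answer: -12342/73 + 18513*I/292 ≈ -169.07 + 63.401*I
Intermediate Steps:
Y(A) = -2*A (Y(A) = -A - A = -2*A)
Q(j, T) = √(6 + T)
x(h, K) = 32 + 6*h (x(h, K) = (-2*(-3))*h + 32 = 6*h + 32 = 32 + 6*h)
-6171/x(Q(11, -10), O(7, -7)) = -6171/(32 + 6*√(6 - 10)) = -6171/(32 + 6*√(-4)) = -6171/(32 + 6*(2*I)) = -6171*(32 - 12*I)/1168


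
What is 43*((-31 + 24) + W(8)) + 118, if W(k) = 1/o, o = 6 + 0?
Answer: -1055/6 ≈ -175.83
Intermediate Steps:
o = 6
W(k) = ⅙ (W(k) = 1/6 = ⅙)
43*((-31 + 24) + W(8)) + 118 = 43*((-31 + 24) + ⅙) + 118 = 43*(-7 + ⅙) + 118 = 43*(-41/6) + 118 = -1763/6 + 118 = -1055/6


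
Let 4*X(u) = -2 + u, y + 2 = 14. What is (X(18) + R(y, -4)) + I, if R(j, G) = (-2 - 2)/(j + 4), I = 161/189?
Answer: 497/108 ≈ 4.6019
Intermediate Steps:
y = 12 (y = -2 + 14 = 12)
X(u) = -1/2 + u/4 (X(u) = (-2 + u)/4 = -1/2 + u/4)
I = 23/27 (I = 161*(1/189) = 23/27 ≈ 0.85185)
R(j, G) = -4/(4 + j)
(X(18) + R(y, -4)) + I = ((-1/2 + (1/4)*18) - 4/(4 + 12)) + 23/27 = ((-1/2 + 9/2) - 4/16) + 23/27 = (4 - 4*1/16) + 23/27 = (4 - 1/4) + 23/27 = 15/4 + 23/27 = 497/108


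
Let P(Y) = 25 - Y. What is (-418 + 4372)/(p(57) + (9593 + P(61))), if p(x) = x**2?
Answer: 1977/6403 ≈ 0.30876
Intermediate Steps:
(-418 + 4372)/(p(57) + (9593 + P(61))) = (-418 + 4372)/(57**2 + (9593 + (25 - 1*61))) = 3954/(3249 + (9593 + (25 - 61))) = 3954/(3249 + (9593 - 36)) = 3954/(3249 + 9557) = 3954/12806 = 3954*(1/12806) = 1977/6403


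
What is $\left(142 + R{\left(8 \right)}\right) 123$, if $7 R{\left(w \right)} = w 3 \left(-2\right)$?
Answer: $\frac{116358}{7} \approx 16623.0$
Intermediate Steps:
$R{\left(w \right)} = - \frac{6 w}{7}$ ($R{\left(w \right)} = \frac{w 3 \left(-2\right)}{7} = \frac{3 w \left(-2\right)}{7} = \frac{\left(-6\right) w}{7} = - \frac{6 w}{7}$)
$\left(142 + R{\left(8 \right)}\right) 123 = \left(142 - \frac{48}{7}\right) 123 = \frac{946}{7} \cdot 123 = \frac{116358}{7}$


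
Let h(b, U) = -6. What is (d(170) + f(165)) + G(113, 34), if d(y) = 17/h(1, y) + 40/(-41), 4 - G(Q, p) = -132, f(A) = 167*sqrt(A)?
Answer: 32519/246 + 167*sqrt(165) ≈ 2277.3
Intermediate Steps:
G(Q, p) = 136 (G(Q, p) = 4 - 1*(-132) = 4 + 132 = 136)
d(y) = -937/246 (d(y) = 17/(-6) + 40/(-41) = 17*(-1/6) + 40*(-1/41) = -17/6 - 40/41 = -937/246)
(d(170) + f(165)) + G(113, 34) = (-937/246 + 167*sqrt(165)) + 136 = 32519/246 + 167*sqrt(165)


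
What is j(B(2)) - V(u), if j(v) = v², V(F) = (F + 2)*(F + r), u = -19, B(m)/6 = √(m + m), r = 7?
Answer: -60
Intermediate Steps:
B(m) = 6*√2*√m (B(m) = 6*√(m + m) = 6*√(2*m) = 6*(√2*√m) = 6*√2*√m)
V(F) = (2 + F)*(7 + F) (V(F) = (F + 2)*(F + 7) = (2 + F)*(7 + F))
j(B(2)) - V(u) = (6*√2*√2)² - (14 + (-19)² + 9*(-19)) = 12² - (14 + 361 - 171) = 144 - 1*204 = 144 - 204 = -60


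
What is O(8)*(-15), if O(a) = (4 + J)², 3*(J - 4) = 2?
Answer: -3380/3 ≈ -1126.7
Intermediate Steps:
J = 14/3 (J = 4 + (⅓)*2 = 4 + ⅔ = 14/3 ≈ 4.6667)
O(a) = 676/9 (O(a) = (4 + 14/3)² = (26/3)² = 676/9)
O(8)*(-15) = (676/9)*(-15) = -3380/3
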